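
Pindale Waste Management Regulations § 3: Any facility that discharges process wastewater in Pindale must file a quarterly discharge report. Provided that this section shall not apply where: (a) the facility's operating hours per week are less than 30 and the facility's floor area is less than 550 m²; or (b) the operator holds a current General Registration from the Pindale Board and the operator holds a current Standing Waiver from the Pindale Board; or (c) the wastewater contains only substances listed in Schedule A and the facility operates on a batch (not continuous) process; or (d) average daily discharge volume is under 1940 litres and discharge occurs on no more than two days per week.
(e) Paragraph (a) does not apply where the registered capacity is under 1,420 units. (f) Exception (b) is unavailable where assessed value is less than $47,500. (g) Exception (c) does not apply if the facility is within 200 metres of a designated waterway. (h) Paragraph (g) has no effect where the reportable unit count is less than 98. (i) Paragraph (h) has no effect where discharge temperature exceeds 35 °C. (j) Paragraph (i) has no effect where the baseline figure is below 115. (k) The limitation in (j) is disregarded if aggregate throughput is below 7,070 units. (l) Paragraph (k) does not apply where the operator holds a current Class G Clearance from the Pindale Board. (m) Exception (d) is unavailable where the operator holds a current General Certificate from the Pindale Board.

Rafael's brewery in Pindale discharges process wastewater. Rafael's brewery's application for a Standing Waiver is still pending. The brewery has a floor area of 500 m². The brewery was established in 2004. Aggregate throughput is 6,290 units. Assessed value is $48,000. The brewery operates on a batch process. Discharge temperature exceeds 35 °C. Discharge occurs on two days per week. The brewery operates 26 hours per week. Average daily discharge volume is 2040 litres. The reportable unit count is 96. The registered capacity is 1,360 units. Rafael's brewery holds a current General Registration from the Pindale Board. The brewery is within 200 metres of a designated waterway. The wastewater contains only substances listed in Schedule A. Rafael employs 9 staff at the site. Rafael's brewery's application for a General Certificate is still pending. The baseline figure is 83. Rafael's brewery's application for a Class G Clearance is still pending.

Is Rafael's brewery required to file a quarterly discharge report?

Exception (a)'s conditions are all satisfied: the facility's operating hours per week are 26, less than the 30 limit; the facility's floor area is 500 m², less than the 550 m² limit. But applying paragraph (e): (e) operates — the registered capacity is 1,360 units, under the 1,420 units limit. (a) is therefore removed.
Exception (b) fails — there is no Standing Waiver in force.
Exception (c): the wastewater is Schedule-A-only; the facility operates on a batch process — every condition holds. However, paragraphs (g)–(l) must be considered: (g) operates against (c): the brewery is within 200 m of a designated waterway. (h) would limit (g) — the reportable unit count is 96, less than the 98 limit — but (i) sets (h) aside: (i) operates against (h): discharge temperature exceeds 35 °C. (j) operates (the baseline figure is 83, below the 115 limit), but yields to (k): (k) is engaged — aggregate throughput is 6,290 units, below the 7,070 units limit. (l) is inapplicable (no current Class G Clearance is held), so (k) stands. Exception (c) does not apply.
Exception (d) does not apply: average daily discharge volume is 2040 litres, not under 1940 litres.
No exception is made out. Rafael's brewery falls within the general rule.

Yes — Rafael's brewery must file a quarterly discharge report.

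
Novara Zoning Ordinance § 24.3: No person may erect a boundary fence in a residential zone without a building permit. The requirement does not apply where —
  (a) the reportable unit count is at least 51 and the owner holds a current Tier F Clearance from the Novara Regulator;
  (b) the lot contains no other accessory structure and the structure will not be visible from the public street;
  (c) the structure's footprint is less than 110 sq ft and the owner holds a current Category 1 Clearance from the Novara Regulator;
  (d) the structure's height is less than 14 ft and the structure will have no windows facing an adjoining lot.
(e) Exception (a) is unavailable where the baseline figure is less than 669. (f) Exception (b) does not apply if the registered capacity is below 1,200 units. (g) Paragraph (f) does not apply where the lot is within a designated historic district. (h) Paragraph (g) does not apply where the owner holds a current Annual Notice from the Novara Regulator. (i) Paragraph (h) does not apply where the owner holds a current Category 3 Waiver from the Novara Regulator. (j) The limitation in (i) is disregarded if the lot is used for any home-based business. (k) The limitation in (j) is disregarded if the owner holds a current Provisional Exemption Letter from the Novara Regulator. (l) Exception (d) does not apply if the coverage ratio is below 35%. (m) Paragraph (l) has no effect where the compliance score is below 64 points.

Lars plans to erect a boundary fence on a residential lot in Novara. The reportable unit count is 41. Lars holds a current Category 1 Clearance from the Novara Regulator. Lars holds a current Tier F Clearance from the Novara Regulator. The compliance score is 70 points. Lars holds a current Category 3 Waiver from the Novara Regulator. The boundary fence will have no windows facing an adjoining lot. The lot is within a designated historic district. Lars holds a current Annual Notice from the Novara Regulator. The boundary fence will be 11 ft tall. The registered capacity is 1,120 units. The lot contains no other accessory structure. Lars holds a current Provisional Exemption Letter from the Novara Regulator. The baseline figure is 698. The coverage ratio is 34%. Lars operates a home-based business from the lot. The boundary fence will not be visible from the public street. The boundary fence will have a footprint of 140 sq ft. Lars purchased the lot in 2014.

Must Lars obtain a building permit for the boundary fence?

No — exception (b) applies; Lars does not need a building permit.

Exception (a) fails — the reportable unit count is 41, short of 51.
Exception (b) is satisfied on its face — the lot has no other accessory structure; the structure will not be visible from the street. Considering the limiting provisions: (f) would limit (b) — the registered capacity is 1,120 units, below the 1,200 units limit — but (g) sets (f) aside: (g) is engaged — the lot is in a historic district. (h) operates (a current Annual Notice is held), but yields to (i): (i) is triggered — a current Category 3 Waiver is held. (j) would limit (i) — a home-based business operates on the lot — but (k) sets (j) aside: (k) operates against (j): a current Provisional Exemption Letter is held. Exception (b) stands.
Exception (c) requires that the structure's footprint is less than 110 sq ft; but the structure's footprint is 140 sq ft, not less than 110 sq ft, so (c) is unavailable.
Exception (d) is satisfied on its face — the structure's height is 11 ft, less than the 14 ft limit; no windows face an adjoining lot. Turning to paragraphs (l)–(m): (l) applies — the coverage ratio is 34%, below the 35% limit. (m), which would lift (l), is not engaged — the compliance score is 70 points, not below 64 points. (d) is therefore removed.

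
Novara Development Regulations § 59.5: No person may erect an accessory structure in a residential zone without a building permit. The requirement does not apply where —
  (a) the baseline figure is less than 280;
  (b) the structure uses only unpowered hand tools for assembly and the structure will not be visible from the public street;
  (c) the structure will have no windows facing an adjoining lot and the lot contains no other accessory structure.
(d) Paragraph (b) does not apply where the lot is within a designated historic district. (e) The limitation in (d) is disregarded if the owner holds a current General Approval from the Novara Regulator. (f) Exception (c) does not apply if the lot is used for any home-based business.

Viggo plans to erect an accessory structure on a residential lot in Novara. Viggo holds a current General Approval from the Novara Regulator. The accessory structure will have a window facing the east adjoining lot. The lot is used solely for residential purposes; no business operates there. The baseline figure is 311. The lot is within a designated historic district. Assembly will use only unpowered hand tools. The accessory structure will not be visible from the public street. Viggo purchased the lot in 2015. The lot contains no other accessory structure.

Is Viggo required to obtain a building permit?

No — exception (b) applies; Viggo does not need a building permit.

Exception (a) does not apply: the baseline figure is 311, not less than 280.
Exception (b) is satisfied on its face — assembly uses only hand tools; the structure will not be visible from the street. Under paragraphs (d)–(e): (d) would limit (b) — the lot is in a historic district — but (e) sets (d) aside: (e) operates against (d): a current General Approval is held. Exception (b) stands.
Exception (c) fails — a window faces an adjoining lot.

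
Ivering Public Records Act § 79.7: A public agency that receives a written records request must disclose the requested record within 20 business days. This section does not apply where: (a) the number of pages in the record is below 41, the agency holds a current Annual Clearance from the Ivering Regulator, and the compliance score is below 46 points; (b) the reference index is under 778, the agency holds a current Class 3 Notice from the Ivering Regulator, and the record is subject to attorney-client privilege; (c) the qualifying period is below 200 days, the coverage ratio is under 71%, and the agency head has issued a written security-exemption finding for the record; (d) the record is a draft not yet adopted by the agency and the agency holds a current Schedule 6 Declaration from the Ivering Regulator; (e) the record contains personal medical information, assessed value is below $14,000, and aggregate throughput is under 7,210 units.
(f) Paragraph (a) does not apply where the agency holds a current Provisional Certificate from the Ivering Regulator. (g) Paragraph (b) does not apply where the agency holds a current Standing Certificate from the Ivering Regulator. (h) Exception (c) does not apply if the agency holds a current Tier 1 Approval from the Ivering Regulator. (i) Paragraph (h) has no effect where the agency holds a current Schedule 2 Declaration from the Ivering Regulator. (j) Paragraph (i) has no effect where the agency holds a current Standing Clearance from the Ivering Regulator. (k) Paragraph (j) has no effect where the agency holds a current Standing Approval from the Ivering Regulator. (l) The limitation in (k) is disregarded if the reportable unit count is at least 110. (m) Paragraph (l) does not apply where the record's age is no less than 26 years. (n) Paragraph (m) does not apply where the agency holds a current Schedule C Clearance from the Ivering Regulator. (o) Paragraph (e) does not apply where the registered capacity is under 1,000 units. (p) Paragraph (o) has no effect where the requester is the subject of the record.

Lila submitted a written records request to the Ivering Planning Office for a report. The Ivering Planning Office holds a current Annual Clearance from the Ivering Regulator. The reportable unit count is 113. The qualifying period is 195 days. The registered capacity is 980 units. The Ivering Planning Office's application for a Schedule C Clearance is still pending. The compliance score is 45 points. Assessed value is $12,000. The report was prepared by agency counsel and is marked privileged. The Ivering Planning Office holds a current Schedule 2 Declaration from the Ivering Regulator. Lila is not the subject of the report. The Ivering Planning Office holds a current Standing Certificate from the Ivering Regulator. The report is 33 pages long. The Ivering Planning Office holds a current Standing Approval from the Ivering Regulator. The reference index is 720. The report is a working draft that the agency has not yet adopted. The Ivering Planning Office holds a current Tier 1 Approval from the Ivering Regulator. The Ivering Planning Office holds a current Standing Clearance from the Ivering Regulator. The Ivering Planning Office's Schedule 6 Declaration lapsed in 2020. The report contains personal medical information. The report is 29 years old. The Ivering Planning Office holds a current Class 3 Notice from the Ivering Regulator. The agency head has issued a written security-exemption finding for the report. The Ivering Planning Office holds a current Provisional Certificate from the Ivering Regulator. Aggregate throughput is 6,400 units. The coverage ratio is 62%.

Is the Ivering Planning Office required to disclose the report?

No — exception (c) applies; the Ivering Planning Office is not required to disclose the report.

All of (a)'s requirements are met (the number of pages in the record is 33, below the 41 limit; a current Annual Clearance is held; the compliance score is 45 points, below the 46 points limit). However, paragraph (f) must be considered: (f) operates — a current Provisional Certificate is held. So (a) is unavailable.
Exception (b) is satisfied on its face — the reference index is 720, under the 778 limit; a current Class 3 Notice is held; the report is privileged. But applying paragraph (g): (g) applies — a current Standing Certificate is held. So (b) is unavailable.
Exception (c): the qualifying period is 195 days, below the 200 days limit; the coverage ratio is 62%, under the 71% limit; a written security-exemption finding has been issued — every condition holds. Applying paragraphs (h)–(n): (h) would limit (c) — a current Tier 1 Approval is held — but (i) sets (h) aside: (i) operates — a current Schedule 2 Declaration is held. (j) applies (a current Standing Clearance is held), but is displaced by (k): (k) operates against (j): a current Standing Approval is held. (l) would limit (k) — the reportable unit count is 113, meeting the 110 threshold — but (m) sets (l) aside: (m) operates against (l): the record's age is 29 years, meeting the 26 years threshold. (n), which would lift (m), is not engaged — the Schedule C Clearance is not current. Exception (c) stands.
Exception (d) fails — the Schedule 6 Declaration is not current.
All of (e)'s requirements are met (the report contains personal medical information; assessed value is $12,000, below the $14,000 limit; aggregate throughput is 6,400 units, under the 7,210 units limit). Turning to paragraphs (o)–(p): (o) is triggered — the registered capacity is 980 units, under the 1,000 units limit. (p), which would lift (o), is not triggered — Lila is not the subject of the report. Exception (e) does not apply.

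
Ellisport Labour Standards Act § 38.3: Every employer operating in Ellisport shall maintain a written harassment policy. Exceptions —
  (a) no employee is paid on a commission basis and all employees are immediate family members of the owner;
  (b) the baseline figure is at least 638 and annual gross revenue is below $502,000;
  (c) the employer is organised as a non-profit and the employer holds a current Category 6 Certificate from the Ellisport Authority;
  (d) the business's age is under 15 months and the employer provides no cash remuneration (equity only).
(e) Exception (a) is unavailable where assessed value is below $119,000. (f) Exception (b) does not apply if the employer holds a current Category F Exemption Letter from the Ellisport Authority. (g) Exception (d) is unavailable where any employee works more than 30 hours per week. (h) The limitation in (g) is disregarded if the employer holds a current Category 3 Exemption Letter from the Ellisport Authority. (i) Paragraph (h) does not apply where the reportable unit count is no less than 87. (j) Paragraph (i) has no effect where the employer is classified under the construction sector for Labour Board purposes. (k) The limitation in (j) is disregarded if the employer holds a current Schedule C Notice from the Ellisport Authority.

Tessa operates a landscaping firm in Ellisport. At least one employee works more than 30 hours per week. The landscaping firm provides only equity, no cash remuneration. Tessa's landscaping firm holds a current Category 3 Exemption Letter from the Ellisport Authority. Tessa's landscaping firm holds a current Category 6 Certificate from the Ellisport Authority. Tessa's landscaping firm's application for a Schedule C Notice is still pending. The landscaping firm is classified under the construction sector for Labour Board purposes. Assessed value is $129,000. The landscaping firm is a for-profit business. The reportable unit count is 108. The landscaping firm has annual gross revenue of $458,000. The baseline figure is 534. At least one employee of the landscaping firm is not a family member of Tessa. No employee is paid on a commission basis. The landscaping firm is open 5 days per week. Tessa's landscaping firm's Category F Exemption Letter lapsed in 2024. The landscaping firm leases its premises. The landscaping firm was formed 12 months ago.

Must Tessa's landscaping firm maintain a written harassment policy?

Exception (a) fails — at least one employee is not a family member.
Exception (b) does not apply: the baseline figure is 534, short of 638.
Exception (c) does not apply: the employer is for-profit.
Exception (d): the business's age is 12 months, under the 15 months limit; remuneration is equity-only — every condition holds. As to paragraphs (g)–(k): (g) applies (at least one employee exceeds 30 hours/week), but is displaced by (h): (h) operates against (g): a current Category 3 Exemption Letter is held. (i) is triggered (the reportable unit count is 108, meeting the 87 threshold), but is set aside by (j): (j) is engaged — the landscaping firm is classified under the construction sector. (k) is not triggered (there is no Schedule C Notice in force), so (j) stands. Exception (d) stands.

No — exception (d) applies; Tessa's landscaping firm is not required to maintain a written harassment policy.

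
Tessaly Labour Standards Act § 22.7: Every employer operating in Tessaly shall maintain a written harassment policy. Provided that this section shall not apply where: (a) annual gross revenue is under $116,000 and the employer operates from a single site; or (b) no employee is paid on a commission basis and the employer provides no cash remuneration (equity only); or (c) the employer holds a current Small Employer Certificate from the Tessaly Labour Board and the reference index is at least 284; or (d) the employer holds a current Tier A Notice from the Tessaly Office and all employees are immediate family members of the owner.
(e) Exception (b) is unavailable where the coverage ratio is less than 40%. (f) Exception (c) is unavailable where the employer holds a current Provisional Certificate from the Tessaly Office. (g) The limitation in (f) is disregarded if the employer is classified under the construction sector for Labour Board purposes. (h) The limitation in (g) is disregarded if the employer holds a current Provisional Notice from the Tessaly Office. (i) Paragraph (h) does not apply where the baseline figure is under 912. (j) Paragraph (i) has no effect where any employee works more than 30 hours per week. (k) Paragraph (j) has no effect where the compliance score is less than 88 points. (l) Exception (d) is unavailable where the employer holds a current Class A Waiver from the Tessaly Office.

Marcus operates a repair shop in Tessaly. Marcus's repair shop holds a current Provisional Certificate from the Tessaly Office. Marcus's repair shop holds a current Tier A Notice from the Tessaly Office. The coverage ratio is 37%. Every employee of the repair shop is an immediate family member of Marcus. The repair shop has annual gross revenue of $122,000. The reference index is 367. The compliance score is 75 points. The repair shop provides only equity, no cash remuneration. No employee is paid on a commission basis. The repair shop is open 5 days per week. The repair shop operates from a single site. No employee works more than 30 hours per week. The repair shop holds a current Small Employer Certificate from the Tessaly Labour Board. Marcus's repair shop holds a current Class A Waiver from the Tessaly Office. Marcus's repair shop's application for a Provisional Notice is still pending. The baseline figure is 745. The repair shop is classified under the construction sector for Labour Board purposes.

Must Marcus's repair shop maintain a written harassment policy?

Exception (a) requires that annual gross revenue is under $116,000; but annual gross revenue is $122,000, not under $116,000, so (a) is unavailable.
Exception (b) is satisfied on its face — no employee is paid on commission; remuneration is equity-only. However, paragraph (e) must be considered: (e) operates against (b): the coverage ratio is 37%, less than the 40% limit. (b) is therefore removed.
Exception (c) is satisfied on its face — a current Small Employer Certificate is held; the reference index is 367, meeting the 284 threshold. Under paragraphs (f)–(k): (f) would limit (c) — a current Provisional Certificate is held — but (g) sets (f) aside: (g) operates — the repair shop is classified under the construction sector. (h) is not engaged (no current Provisional Notice is held), so (g) stands. So (c) applies.
Exception (d): a current Tier A Notice is held; every employee is an immediate family member — every condition holds. But applying paragraph (l): (l) operates — a current Class A Waiver is held. (d) is therefore removed.

No — exception (c) applies; Marcus's repair shop is not required to maintain a written harassment policy.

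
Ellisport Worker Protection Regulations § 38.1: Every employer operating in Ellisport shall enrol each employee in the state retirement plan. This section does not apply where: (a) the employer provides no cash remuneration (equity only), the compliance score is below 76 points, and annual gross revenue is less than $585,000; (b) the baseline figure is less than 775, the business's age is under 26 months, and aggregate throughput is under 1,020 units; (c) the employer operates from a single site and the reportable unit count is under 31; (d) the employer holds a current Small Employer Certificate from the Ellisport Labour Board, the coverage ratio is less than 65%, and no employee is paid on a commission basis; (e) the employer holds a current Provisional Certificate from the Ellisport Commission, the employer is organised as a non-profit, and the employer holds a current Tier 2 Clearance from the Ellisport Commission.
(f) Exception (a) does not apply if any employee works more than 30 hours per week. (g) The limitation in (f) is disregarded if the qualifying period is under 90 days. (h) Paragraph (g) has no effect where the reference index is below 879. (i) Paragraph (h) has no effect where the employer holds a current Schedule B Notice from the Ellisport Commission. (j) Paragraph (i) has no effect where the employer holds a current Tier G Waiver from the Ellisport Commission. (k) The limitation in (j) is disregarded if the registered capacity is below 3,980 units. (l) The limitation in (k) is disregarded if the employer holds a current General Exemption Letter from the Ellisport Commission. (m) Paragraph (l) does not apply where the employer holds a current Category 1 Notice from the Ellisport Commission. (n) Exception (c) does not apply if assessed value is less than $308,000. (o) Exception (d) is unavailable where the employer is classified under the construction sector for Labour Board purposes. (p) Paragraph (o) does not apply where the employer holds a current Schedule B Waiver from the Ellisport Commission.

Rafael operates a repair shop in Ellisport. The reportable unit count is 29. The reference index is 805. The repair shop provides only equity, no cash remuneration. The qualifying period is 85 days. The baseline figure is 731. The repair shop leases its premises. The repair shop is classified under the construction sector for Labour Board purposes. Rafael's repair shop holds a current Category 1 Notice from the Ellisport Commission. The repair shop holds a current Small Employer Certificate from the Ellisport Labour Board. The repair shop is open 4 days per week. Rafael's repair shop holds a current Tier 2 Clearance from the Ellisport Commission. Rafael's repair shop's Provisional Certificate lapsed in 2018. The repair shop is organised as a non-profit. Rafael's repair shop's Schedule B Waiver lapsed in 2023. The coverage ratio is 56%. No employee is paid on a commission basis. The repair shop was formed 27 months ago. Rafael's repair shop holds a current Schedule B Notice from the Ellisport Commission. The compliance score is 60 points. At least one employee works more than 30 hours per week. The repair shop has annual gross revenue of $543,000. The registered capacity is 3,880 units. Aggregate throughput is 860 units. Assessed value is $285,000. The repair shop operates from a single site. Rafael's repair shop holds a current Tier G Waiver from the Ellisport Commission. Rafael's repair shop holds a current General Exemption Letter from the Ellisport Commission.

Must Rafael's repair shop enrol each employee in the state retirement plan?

No — exception (a) applies; Rafael's repair shop is not required to enrol each employee in the state retirement plan.

All of (a)'s requirements are met (remuneration is equity-only; the compliance score is 60 points, below the 76 points limit; annual gross revenue is $543,000, less than the $585,000 limit). As to paragraphs (f)–(m): (f) is triggered (at least one employee exceeds 30 hours/week), but is set aside by (g): (g) operates against (f): the qualifying period is 85 days, under the 90 days limit. (h) operates (the reference index is 805, below the 879 limit), but is displaced by (i): (i) operates against (h): a current Schedule B Notice is held. (j) is triggered (a current Tier G Waiver is held), but yields to (k): (k) operates against (j): the registered capacity is 3,880 units, below the 3,980 units limit. (l) operates (a current General Exemption Letter is held), but is overridden by (m): (m) is engaged — a current Category 1 Notice is held. So (a) applies.
Exception (b) fails — the business's age is 27 months, not under 26 months.
Exception (c) is satisfied on its face — the employer operates from a single site; the reportable unit count is 29, under the 31 limit. But applying paragraph (n): (n) operates against (c): assessed value is $285,000, less than the $308,000 limit. So (c) is unavailable.
Exception (d) is satisfied on its face — a current Small Employer Certificate is held; the coverage ratio is 56%, less than the 65% limit; no employee is paid on commission. But: (o) operates against (d): the repair shop is classified under the construction sector. (p) is not engaged (the Schedule B Waiver is not current), so (o) stands. So (d) is unavailable.
Exception (e) fails — the Provisional Certificate is not current.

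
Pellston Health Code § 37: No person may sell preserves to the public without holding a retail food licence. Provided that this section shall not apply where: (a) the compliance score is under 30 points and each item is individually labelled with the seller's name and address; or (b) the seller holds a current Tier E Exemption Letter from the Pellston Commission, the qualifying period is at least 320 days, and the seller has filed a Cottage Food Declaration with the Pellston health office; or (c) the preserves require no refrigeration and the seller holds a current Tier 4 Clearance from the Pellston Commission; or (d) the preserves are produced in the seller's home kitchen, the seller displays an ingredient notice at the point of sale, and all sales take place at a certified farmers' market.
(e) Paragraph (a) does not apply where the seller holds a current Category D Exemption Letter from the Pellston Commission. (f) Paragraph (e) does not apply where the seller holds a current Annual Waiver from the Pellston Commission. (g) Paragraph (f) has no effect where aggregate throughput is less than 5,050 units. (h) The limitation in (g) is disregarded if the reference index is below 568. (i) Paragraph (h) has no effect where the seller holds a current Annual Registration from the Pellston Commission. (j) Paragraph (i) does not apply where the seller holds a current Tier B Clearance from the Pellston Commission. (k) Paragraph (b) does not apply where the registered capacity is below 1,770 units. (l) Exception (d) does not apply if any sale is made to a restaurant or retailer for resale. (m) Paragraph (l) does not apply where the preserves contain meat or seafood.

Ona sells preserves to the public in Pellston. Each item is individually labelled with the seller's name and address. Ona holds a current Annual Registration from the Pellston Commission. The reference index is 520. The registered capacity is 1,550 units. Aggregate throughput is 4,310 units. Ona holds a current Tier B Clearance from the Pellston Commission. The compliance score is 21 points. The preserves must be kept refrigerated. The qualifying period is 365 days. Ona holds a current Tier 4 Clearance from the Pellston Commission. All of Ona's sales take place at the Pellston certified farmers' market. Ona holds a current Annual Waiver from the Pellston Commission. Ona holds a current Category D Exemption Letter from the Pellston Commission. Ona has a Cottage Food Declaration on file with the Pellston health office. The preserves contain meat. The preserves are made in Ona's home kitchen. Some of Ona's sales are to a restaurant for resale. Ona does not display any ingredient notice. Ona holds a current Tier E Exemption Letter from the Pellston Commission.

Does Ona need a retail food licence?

No — exception (a) applies; Ona is not required to hold a retail food licence.

Exception (a): the compliance score is 21 points, under the 30 points limit; items are individually labelled — every condition holds. Considering the limiting provisions: (e) applies (a current Category D Exemption Letter is held), but is set aside by (f): (f) operates against (e): a current Annual Waiver is held. (g) is triggered (aggregate throughput is 4,310 units, less than the 5,050 units limit), but is displaced by (h): (h) is engaged — the reference index is 520, below the 568 limit. (i) applies (a current Annual Registration is held), but yields to (j): (j) operates against (i): a current Tier B Clearance is held. Exception (a) stands.
Exception (b) is satisfied on its face — a current Tier E Exemption Letter is held; the qualifying period is 365 days, meeting the 320 days threshold; a Cottage Food Declaration is on file. However, paragraph (k) must be considered: (k) operates against (b): the registered capacity is 1,550 units, below the 1,770 units limit. So (b) is unavailable.
Exception (c) requires that the preserves require no refrigeration; but the preserves require refrigeration, so (c) is unavailable.
Exception (d) requires that the seller displays an ingredient notice at the point of sale; but no ingredient notice is displayed, so (d) is unavailable.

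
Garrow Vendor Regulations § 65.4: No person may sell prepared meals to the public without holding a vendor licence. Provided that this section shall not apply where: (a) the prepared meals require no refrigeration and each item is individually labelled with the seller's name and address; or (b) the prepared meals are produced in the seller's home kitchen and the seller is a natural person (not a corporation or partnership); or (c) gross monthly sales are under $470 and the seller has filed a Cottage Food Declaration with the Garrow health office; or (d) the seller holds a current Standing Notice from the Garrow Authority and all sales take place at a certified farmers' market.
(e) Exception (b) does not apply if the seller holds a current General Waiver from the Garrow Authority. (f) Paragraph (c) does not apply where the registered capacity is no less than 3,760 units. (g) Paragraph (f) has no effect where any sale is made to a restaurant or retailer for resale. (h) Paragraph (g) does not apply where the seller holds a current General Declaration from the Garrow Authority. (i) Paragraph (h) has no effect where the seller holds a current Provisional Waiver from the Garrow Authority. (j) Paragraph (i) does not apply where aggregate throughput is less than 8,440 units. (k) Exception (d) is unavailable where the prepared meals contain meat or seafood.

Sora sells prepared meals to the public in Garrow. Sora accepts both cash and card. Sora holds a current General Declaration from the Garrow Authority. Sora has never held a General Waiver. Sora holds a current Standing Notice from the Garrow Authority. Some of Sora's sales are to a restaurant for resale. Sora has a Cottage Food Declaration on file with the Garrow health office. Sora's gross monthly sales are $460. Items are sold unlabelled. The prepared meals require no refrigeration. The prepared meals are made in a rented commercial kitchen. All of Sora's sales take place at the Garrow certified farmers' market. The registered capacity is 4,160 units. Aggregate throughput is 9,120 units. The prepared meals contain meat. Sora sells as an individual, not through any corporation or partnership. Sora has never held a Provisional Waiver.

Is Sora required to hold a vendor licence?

Yes — Sora must hold a vendor licence.

Exception (a) requires that each item is individually labelled with the seller's name and address; but items are sold unlabelled, so (a) is unavailable.
Exception (b) does not apply: the prepared meals are made in a commercial kitchen, not a home kitchen.
All of (c)'s requirements are met (gross monthly sales are $460, under the $470 limit; a Cottage Food Declaration is on file). However, paragraphs (f)–(j) must be considered: (f) applies — the registered capacity is 4,160 units, meeting the 3,760 units threshold. (g) would limit (f) — some sales are to a restaurant for resale — but (h) sets (g) aside: (h) is engaged — a current General Declaration is held. (i), which would lift (h), is not engaged — no current Provisional Waiver is held. Exception (c) does not apply.
Exception (d)'s conditions are all satisfied: a current Standing Notice is held; all sales are at a certified farmers' market. But applying paragraph (k): (k) applies — the prepared meals contain meat. Exception (d) does not apply.
No exception displaces § 65.4.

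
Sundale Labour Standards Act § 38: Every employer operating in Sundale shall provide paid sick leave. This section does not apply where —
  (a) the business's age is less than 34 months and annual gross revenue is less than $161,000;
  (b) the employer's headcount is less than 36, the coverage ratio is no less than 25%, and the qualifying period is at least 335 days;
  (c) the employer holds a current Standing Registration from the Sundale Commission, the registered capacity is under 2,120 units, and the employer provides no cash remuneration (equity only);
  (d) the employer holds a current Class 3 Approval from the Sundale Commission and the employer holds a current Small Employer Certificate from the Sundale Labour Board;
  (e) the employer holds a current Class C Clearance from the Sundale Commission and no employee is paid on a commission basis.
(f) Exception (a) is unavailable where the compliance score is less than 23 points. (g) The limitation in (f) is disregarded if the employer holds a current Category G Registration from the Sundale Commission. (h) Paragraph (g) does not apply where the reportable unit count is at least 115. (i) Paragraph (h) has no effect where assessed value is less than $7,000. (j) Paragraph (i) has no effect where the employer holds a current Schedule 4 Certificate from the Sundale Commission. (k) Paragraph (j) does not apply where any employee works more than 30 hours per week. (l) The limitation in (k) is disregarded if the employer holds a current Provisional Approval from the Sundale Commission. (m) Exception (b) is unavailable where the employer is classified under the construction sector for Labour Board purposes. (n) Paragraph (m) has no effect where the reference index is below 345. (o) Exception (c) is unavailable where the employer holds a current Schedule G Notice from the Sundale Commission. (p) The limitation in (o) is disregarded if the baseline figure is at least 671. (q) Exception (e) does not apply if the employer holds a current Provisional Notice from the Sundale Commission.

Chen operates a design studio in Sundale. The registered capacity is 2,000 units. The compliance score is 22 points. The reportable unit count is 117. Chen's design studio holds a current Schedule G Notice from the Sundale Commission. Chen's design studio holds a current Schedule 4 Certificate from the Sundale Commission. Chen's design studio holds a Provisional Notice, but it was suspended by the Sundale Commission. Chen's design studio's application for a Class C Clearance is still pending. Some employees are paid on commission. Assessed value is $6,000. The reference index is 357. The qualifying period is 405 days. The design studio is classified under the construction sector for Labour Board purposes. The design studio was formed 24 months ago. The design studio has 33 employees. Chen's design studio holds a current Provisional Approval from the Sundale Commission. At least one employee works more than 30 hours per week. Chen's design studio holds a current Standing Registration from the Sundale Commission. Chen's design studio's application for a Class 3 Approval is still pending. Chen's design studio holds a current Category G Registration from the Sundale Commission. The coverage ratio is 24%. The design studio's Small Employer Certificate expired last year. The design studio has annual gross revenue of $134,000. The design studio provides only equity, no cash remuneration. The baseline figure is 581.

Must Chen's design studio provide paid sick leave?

Exception (a)'s conditions are all satisfied: the business's age is 24 months, less than the 34 months limit; annual gross revenue is $134,000, less than the $161,000 limit. But applying paragraphs (f)–(l): (f) applies — the compliance score is 22 points, less than the 23 points limit. (g) operates (a current Category G Registration is held), but is set aside by (h): (h) operates against (g): the reportable unit count is 117, meeting the 115 threshold. (i) would limit (h) — assessed value is $6,000, less than the $7,000 limit — but (j) sets (i) aside: (j) applies — a current Schedule 4 Certificate is held. (k) would limit (j) — at least one employee exceeds 30 hours/week — but (l) sets (k) aside: (l) operates against (k): a current Provisional Approval is held. So (a) is unavailable.
Exception (b) fails — the coverage ratio is 24%, short of 25%.
All of (c)'s requirements are met (a current Standing Registration is held; the registered capacity is 2,000 units, under the 2,120 units limit; remuneration is equity-only). But: (o) operates against (c): a current Schedule G Notice is held. (p) is not engaged (the baseline figure is 581, short of 671), so (o) stands. So (c) is unavailable.
Exception (d) requires that the employer holds a current Class 3 Approval from the Sundale Commission; but the Class 3 Approval is not current, so (d) is unavailable.
Exception (e) does not apply: no current Class C Clearance is held.
No exception applies. The general rule governs.

Yes — Chen's design studio must provide paid sick leave.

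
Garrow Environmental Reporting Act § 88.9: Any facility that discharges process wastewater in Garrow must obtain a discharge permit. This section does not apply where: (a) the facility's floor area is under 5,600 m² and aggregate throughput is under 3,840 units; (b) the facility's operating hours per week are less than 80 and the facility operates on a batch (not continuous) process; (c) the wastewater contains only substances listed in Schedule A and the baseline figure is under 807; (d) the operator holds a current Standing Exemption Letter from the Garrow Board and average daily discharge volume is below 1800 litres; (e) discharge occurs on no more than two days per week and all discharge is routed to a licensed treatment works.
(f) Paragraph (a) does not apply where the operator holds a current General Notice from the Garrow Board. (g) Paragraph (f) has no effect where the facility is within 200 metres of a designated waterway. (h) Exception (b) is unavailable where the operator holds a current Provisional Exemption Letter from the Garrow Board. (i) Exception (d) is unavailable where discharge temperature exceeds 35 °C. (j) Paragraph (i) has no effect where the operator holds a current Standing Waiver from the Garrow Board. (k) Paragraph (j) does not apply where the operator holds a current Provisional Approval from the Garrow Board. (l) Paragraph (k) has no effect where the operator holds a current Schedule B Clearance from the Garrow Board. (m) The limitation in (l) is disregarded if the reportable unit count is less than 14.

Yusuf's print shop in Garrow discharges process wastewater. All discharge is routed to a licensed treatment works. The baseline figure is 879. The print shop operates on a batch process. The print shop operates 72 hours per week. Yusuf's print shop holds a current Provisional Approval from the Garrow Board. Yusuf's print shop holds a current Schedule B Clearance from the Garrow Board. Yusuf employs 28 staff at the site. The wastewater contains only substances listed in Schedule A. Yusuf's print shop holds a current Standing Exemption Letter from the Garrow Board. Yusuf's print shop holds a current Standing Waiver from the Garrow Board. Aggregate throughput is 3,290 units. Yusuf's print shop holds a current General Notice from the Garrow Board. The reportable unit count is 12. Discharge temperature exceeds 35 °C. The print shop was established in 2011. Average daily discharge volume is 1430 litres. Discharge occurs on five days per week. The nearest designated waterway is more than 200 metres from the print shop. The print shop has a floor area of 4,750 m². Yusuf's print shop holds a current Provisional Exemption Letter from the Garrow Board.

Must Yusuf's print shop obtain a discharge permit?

Yes — Yusuf's print shop must obtain a discharge permit.

All of (a)'s requirements are met (the facility's floor area is 4,750 m², under the 5,600 m² limit; aggregate throughput is 3,290 units, under the 3,840 units limit). However, paragraphs (f)–(g) must be considered: (f) is triggered — a current General Notice is held. (g), which would lift (f), is not triggered — the print shop is more than 200 m from any designated waterway. So (a) is unavailable.
All of (b)'s requirements are met (the facility's operating hours per week are 72, less than the 80 limit; the facility operates on a batch process). But: (h) operates against (b): a current Provisional Exemption Letter is held. Exception (b) does not apply.
Exception (c) does not apply: the baseline figure is 879, not under 807.
All of (d)'s requirements are met (a current Standing Exemption Letter is held; average daily discharge volume is 1430 litres, below the 1800 litres limit). Turning to paragraphs (i)–(m): (i) applies — discharge temperature exceeds 35 °C. (j) would limit (i) — a current Standing Waiver is held — but (k) sets (j) aside: (k) is triggered — a current Provisional Approval is held. (l) would limit (k) — a current Schedule B Clearance is held — but (m) sets (l) aside: (m) operates against (l): the reportable unit count is 12, less than the 14 limit. So (d) is unavailable.
Exception (e) does not apply: discharge occurs on five days per week.
Every exception is unavailable, so the rule governs.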